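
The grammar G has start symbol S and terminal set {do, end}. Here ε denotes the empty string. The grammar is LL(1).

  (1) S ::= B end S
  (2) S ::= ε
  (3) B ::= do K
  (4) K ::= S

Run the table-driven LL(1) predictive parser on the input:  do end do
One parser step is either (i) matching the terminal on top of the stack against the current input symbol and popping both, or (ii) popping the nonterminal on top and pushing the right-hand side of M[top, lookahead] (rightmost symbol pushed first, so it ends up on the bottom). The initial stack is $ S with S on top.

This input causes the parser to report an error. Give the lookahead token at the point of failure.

$

      Stack         Input        Action
   1  $ S           do end do $  expand S ::= B end S
   2  $ S end B     do end do $  expand B ::= do K
   3  $ S end K do  do end do $  match do
   4  $ S end K     end do $     expand K ::= S
   5  $ S end S     end do $     expand S ::= ε
   6  $ S end       end do $     match end
   7  $ S           do $         expand S ::= B end S
   8  $ S end B     do $         expand B ::= do K
   9  $ S end K do  do $         match do
  10  $ S end K     $            error: M[K, $] is empty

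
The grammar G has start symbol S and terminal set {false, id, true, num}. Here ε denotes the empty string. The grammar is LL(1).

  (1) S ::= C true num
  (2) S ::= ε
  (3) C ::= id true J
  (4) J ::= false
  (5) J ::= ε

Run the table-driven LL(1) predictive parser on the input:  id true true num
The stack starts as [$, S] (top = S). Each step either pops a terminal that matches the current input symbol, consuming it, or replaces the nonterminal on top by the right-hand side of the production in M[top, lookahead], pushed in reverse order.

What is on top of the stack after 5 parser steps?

     Stack                 Input               Action
  1  $ S                   id true true num $  expand S ::= C true num
  2  $ num true C          id true true num $  expand C ::= id true J
  3  $ num true J true id  id true true num $  match id
  4  $ num true J true     true true num $     match true
  5  $ num true J          true num $          expand J ::= ε
Stack after step 5: $ num true (top = true).

true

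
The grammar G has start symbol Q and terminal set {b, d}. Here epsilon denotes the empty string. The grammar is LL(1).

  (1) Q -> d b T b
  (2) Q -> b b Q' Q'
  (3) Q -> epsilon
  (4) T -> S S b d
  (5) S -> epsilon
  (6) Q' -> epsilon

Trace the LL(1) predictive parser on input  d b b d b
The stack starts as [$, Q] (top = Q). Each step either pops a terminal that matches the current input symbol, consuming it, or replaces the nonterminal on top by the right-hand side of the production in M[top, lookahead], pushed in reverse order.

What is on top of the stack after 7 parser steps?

d

step 1: stack=$ Q  input=d b b d b $  — expand Q -> d b T b
step 2: stack=$ b T b d  input=d b b d b $  — match d
step 3: stack=$ b T b  input=b b d b $  — match b
step 4: stack=$ b T  input=b d b $  — expand T -> S S b d
step 5: stack=$ b d b S S  input=b d b $  — expand S -> epsilon
step 6: stack=$ b d b S  input=b d b $  — expand S -> epsilon
step 7: stack=$ b d b  input=b d b $  — match b
Stack after step 7: $ b d (top = d).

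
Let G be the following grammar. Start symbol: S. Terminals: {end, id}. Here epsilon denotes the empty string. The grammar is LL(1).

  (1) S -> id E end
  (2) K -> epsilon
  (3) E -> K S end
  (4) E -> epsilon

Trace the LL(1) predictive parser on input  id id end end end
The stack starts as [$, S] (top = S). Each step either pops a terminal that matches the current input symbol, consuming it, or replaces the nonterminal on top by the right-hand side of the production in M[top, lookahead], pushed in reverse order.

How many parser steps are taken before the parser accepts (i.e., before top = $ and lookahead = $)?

step 1: stack=$ S  input=id id end end end $  — expand S -> id E end
step 2: stack=$ end E id  input=id id end end end $  — match id
step 3: stack=$ end E  input=id end end end $  — expand E -> K S end
step 4: stack=$ end end S K  input=id end end end $  — expand K -> epsilon
step 5: stack=$ end end S  input=id end end end $  — expand S -> id E end
step 6: stack=$ end end end E id  input=id end end end $  — match id
step 7: stack=$ end end end E  input=end end end $  — expand E -> epsilon
step 8: stack=$ end end end  input=end end end $  — match end
step 9: stack=$ end end  input=end end $  — match end
step 10: stack=$ end  input=end $  — match end
Accept reached after 10 steps.

10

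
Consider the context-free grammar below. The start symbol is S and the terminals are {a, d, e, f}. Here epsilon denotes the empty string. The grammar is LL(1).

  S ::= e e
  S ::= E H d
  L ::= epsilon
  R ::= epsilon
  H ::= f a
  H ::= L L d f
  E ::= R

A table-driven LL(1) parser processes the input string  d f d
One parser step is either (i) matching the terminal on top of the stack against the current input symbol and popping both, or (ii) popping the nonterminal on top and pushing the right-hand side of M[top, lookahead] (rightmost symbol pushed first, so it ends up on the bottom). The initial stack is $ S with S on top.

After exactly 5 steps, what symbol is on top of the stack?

step 1: stack=$ S  input=d f d $  — expand S ::= E H d
step 2: stack=$ d H E  input=d f d $  — expand E ::= R
step 3: stack=$ d H R  input=d f d $  — expand R ::= epsilon
step 4: stack=$ d H  input=d f d $  — expand H ::= L L d f
step 5: stack=$ d f d L L  input=d f d $  — expand L ::= epsilon
Stack after step 5: $ d f d L (top = L).

L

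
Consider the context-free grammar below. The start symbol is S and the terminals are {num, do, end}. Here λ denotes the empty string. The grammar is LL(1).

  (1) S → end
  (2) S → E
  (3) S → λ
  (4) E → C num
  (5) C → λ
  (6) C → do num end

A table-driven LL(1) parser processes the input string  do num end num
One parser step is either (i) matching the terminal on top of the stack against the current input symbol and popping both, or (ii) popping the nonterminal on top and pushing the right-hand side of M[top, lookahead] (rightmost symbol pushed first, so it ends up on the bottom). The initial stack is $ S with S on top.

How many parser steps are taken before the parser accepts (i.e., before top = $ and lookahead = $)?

7

step 1: stack=$ S  input=do num end num $  — expand S → E
step 2: stack=$ E  input=do num end num $  — expand E → C num
step 3: stack=$ num C  input=do num end num $  — expand C → do num end
step 4: stack=$ num end num do  input=do num end num $  — match do
step 5: stack=$ num end num  input=num end num $  — match num
step 6: stack=$ num end  input=end num $  — match end
step 7: stack=$ num  input=num $  — match num
Accept reached after 7 steps.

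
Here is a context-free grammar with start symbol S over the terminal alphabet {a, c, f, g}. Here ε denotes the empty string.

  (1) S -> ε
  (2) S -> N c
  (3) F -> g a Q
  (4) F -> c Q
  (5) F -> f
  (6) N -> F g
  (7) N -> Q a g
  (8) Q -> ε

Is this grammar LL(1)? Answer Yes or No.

FIRST(S) = {ε, a, c, f, g}
FIRST(F) = {c, f, g}
FIRST(N) = {a, c, f, g}
FIRST(Q) = {ε}
FOLLOW(S) = {$}
FOLLOW(F) = {g}
FOLLOW(N) = {c}
FOLLOW(Q) = {a, g}
Each cell of M receives at most one production.

Yes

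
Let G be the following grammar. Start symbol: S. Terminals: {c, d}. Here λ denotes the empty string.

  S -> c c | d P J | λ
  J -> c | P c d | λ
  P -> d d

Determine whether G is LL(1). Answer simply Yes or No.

Yes

FIRST(S) = {λ, c, d}
FIRST(J) = {λ, c, d}
FIRST(P) = {d}
FOLLOW(S) = {$}
FOLLOW(J) = {$}
FOLLOW(P) = {$, c, d}
Each cell of M receives at most one production.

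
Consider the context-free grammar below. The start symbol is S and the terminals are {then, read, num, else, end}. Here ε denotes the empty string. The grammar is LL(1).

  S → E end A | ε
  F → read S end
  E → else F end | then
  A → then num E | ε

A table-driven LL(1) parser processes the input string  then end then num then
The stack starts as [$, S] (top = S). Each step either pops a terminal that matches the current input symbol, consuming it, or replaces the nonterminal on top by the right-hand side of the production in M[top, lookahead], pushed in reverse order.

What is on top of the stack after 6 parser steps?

num

     Stack         Input                     Action
  1  $ S           then end then num then $  expand S → E end A
  2  $ A end E     then end then num then $  expand E → then
  3  $ A end then  then end then num then $  match then
  4  $ A end       end then num then $       match end
  5  $ A           then num then $           expand A → then num E
  6  $ E num then  then num then $           match then
Stack after step 6: $ E num (top = num).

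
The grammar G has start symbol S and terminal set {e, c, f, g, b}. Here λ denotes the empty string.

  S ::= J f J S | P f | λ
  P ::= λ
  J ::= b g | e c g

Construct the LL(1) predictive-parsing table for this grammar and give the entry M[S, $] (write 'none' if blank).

S ::= λ

FIRST(P): from P::=λ we get {λ}. So FIRST(P) = {λ}.
FIRST(J): from J::=b g we get {b}; from J::=e c g we get {e}. So FIRST(J) = {b, e}.
FIRST(S): from S::=J f J S we get {b, e}; from S::=P f we get {f}; from S::=λ we get {λ}. So FIRST(S) = {λ, b, e, f}.
FOLLOW(S) includes $ since S is the start symbol.
FOLLOW(S): in S::=J f J S, the suffix after S is empty (adds nothing new). Thus FOLLOW(S) = {$}.
For S ::= J f J S: FIRST(J f J S) = {b, e}, so it goes in M[S, t] for t ∈ {b, e}.
For S ::= P f: FIRST(P f) = {f}, so it goes in M[S, t] for t ∈ {f}.
For S ::= λ: FIRST(λ) = {λ}, so it goes in M[S, t] for t ∈ {}; since λ ∈ FIRST, also for every t ∈ FOLLOW(S) = {$}.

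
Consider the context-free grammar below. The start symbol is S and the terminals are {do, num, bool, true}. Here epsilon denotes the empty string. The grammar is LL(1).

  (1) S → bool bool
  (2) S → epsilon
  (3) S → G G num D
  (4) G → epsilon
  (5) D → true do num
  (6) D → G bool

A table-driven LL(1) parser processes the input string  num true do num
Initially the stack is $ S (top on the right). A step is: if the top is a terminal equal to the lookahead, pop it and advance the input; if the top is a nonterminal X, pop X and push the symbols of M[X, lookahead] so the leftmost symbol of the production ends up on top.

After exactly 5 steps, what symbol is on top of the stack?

true

step 1: stack=$ S  input=num true do num $  — expand S → G G num D
step 2: stack=$ D num G G  input=num true do num $  — expand G → epsilon
step 3: stack=$ D num G  input=num true do num $  — expand G → epsilon
step 4: stack=$ D num  input=num true do num $  — match num
step 5: stack=$ D  input=true do num $  — expand D → true do num
Stack after step 5: $ num do true (top = true).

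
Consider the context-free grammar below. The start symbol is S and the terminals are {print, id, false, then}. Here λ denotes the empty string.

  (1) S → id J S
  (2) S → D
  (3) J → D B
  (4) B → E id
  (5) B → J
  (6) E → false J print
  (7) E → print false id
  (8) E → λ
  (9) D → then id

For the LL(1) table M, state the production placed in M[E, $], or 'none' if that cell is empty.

FIRST(E) = {λ, false, print}
FIRST(D) = {then}
FIRST(S) = {id, then}  (via D)
FIRST(J) = {then}  (via D B)
FIRST(B) = {false, id, print, then}  (via E id, J)
FOLLOW(S) includes $ since S is the start symbol.
FOLLOW(E): in B→E id, E is followed by id with FIRST {id}. Thus FOLLOW(E) = {id}.
For E → false J print: FIRST(false J print) = {false}, so it goes in M[E, t] for t ∈ {false}.
For E → print false id: FIRST(print false id) = {print}, so it goes in M[E, t] for t ∈ {print}.
For E → λ: FIRST(λ) = {λ}, so it goes in M[E, t] for t ∈ {}; since λ ∈ FIRST, also for every t ∈ FOLLOW(E) = {id}.
None of these place a production in M[E, $].

none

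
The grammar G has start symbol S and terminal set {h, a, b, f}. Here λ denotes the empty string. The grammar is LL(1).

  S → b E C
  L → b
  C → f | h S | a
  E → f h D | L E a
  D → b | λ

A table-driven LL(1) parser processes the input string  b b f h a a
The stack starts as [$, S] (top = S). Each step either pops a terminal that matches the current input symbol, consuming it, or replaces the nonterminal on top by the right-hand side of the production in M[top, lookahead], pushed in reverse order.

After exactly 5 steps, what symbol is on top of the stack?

step 1: stack=$ S  input=b b f h a a $  — expand S → b E C
step 2: stack=$ C E b  input=b b f h a a $  — match b
step 3: stack=$ C E  input=b f h a a $  — expand E → L E a
step 4: stack=$ C a E L  input=b f h a a $  — expand L → b
step 5: stack=$ C a E b  input=b f h a a $  — match b
Stack after step 5: $ C a E (top = E).

E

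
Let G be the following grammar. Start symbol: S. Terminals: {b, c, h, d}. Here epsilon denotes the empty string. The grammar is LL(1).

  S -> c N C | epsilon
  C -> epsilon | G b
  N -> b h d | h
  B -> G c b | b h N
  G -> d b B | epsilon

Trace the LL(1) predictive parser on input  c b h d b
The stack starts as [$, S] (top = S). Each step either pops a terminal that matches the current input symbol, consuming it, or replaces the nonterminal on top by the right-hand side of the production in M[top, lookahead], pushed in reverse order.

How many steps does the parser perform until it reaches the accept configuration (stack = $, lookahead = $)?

     Stack      Input        Action
  1  $ S        c b h d b $  expand S -> c N C
  2  $ C N c    c b h d b $  match c
  3  $ C N      b h d b $    expand N -> b h d
  4  $ C d h b  b h d b $    match b
  5  $ C d h    h d b $      match h
  6  $ C d      d b $        match d
  7  $ C        b $          expand C -> G b
  8  $ b G      b $          expand G -> epsilon
  9  $ b        b $          match b
Accept reached after 9 steps.

9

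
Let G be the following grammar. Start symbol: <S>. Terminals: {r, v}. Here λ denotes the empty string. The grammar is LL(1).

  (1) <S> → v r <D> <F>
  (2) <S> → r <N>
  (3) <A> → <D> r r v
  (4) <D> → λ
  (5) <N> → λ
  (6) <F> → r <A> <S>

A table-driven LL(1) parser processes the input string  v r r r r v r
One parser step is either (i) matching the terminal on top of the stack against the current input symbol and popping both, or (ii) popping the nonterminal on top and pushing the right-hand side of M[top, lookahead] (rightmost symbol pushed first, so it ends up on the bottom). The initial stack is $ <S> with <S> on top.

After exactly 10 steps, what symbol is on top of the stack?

step 1: stack=$ <S>  input=v r r r r v r $  — expand <S> → v r <D> <F>
step 2: stack=$ <F> <D> r v  input=v r r r r v r $  — match v
step 3: stack=$ <F> <D> r  input=r r r r v r $  — match r
step 4: stack=$ <F> <D>  input=r r r v r $  — expand <D> → λ
step 5: stack=$ <F>  input=r r r v r $  — expand <F> → r <A> <S>
step 6: stack=$ <S> <A> r  input=r r r v r $  — match r
step 7: stack=$ <S> <A>  input=r r v r $  — expand <A> → <D> r r v
step 8: stack=$ <S> v r r <D>  input=r r v r $  — expand <D> → λ
step 9: stack=$ <S> v r r  input=r r v r $  — match r
step 10: stack=$ <S> v r  input=r v r $  — match r
Stack after step 10: $ <S> v (top = v).

v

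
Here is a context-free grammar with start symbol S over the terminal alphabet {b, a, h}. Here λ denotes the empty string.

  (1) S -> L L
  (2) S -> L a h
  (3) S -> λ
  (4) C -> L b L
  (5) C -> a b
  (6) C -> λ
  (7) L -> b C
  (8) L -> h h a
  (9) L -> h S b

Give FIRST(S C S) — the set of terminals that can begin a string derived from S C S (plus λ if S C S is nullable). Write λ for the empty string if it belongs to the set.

FIRST(L): from L->b C we get {b}; from L->h h a we get {h}; from L->h S b we get {h}. So FIRST(L) = {b, h}.
FIRST(S): from S->L L we get {b, h}; from S->L a h we get {b, h}; from S->λ we get {λ}. So FIRST(S) = {λ, b, h}.
FIRST(C): from C->L b L we get {b, h}; from C->a b we get {a}; from C->λ we get {λ}. So FIRST(C) = {λ, a, b, h}.
FIRST(S C S): take FIRST of each symbol in turn, carrying on past any symbol whose FIRST contains λ; result {λ, a, b, h}.

{λ, a, b, h}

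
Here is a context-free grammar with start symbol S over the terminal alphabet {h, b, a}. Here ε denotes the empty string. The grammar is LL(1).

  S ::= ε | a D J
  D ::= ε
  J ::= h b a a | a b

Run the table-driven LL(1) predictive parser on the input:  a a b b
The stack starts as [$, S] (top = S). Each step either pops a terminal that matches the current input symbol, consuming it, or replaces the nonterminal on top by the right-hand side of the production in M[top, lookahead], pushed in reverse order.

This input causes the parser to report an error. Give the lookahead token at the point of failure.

b

     Stack    Input      Action
  1  $ S      a a b b $  expand S ::= a D J
  2  $ J D a  a a b b $  match a
  3  $ J D    a b b $    expand D ::= ε
  4  $ J      a b b $    expand J ::= a b
  5  $ b a    a b b $    match a
  6  $ b      b b $      match b
  7  $        b $        error: stack empty but input remains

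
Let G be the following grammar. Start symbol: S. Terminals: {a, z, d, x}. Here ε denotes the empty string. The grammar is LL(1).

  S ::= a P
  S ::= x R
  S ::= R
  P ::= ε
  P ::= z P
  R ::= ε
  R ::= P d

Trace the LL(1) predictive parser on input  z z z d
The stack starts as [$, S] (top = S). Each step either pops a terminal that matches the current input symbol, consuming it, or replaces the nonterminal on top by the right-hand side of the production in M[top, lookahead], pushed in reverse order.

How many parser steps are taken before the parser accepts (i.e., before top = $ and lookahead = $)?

10

step 1: stack=$ S  input=z z z d $  — expand S ::= R
step 2: stack=$ R  input=z z z d $  — expand R ::= P d
step 3: stack=$ d P  input=z z z d $  — expand P ::= z P
step 4: stack=$ d P z  input=z z z d $  — match z
step 5: stack=$ d P  input=z z d $  — expand P ::= z P
step 6: stack=$ d P z  input=z z d $  — match z
step 7: stack=$ d P  input=z d $  — expand P ::= z P
step 8: stack=$ d P z  input=z d $  — match z
step 9: stack=$ d P  input=d $  — expand P ::= ε
step 10: stack=$ d  input=d $  — match d
Accept reached after 10 steps.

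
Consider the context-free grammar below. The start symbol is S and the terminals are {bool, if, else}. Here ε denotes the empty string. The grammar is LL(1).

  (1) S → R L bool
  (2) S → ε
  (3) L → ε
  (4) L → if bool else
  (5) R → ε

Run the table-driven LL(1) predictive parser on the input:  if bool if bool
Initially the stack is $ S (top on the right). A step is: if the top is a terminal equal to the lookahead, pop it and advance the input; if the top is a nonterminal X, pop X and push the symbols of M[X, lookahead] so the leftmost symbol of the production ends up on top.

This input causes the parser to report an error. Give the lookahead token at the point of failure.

step 1: stack=$ S  input=if bool if bool $  — expand S → R L bool
step 2: stack=$ bool L R  input=if bool if bool $  — expand R → ε
step 3: stack=$ bool L  input=if bool if bool $  — expand L → if bool else
step 4: stack=$ bool else bool if  input=if bool if bool $  — match if
step 5: stack=$ bool else bool  input=bool if bool $  — match bool
step 6: stack=$ bool else  input=if bool $  — error: top is terminal else but lookahead is if

if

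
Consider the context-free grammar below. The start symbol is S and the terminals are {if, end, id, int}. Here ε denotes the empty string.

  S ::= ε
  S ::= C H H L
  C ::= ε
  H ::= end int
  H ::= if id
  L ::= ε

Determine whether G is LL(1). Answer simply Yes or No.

Yes

FIRST(S) = {ε, end, if}
FIRST(C) = {ε}
FIRST(H) = {end, if}
FIRST(L) = {ε}
FOLLOW(S) = {$}
FOLLOW(C) = {end, if}
FOLLOW(H) = {$, end, if}
FOLLOW(L) = {$}
Each cell of M receives at most one production.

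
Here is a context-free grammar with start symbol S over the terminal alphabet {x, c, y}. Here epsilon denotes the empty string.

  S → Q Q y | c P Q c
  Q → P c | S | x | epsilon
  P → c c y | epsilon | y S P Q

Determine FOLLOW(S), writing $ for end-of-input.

{$, c, x, y}

FIRST(P): from P→c c y we get {c}; from P→epsilon we get {epsilon}; from P→y S P Q we get {y}. So FIRST(P) = {epsilon, c, y}.
FIRST(S): from S→Q Q y we get {c, x, y}; from S→c P Q c we get {c}. So FIRST(S) = {c, x, y}.
FIRST(Q): from Q→P c we get {c, y}; from Q→S we get {c, x, y}; from Q→x we get {x}; from Q→epsilon we get {epsilon}. So FIRST(Q) = {epsilon, c, x, y}.
FOLLOW(S) includes $ since S is the start symbol.
FOLLOW(P): in S→c P Q c, P is followed by Q c with FIRST {c, x, y}; in Q→P c, P is followed by c with FIRST {c}; in P→y S P Q, P is followed by Q with FIRST {epsilon, c, x, y}; in P→y S P Q, the suffix after P is nullable (adds nothing new). Thus FOLLOW(P) = {c, x, y}.
FOLLOW(Q): in S→Q Q y (occurrence 1), Q is followed by Q y with FIRST {c, x, y}; in S→Q Q y (occurrence 2), Q is followed by y with FIRST {y}; in S→c P Q c, Q is followed by c with FIRST {c}; in P→y S P Q, the suffix after Q is empty, so FOLLOW(Q) ⊇ FOLLOW(P) = {c, x, y}. Thus FOLLOW(Q) = {c, x, y}.
FOLLOW(S): in Q→S, the suffix after S is empty, so FOLLOW(S) ⊇ FOLLOW(Q) = {c, x, y}; in P→y S P Q, S is followed by P Q with FIRST {epsilon, c, x, y}; in P→y S P Q, the suffix after S is nullable, so FOLLOW(S) ⊇ FOLLOW(P) = {c, x, y}. Thus FOLLOW(S) = {$, c, x, y}.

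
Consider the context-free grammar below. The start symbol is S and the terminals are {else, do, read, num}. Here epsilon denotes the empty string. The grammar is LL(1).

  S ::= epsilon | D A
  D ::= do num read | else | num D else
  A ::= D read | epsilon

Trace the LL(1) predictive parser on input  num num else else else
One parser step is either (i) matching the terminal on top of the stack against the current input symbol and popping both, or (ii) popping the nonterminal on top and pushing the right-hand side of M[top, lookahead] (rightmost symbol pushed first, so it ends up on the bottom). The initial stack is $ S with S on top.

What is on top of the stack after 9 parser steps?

     Stack                Input                     Action
  1  $ S                  num num else else else $  expand S ::= D A
  2  $ A D                num num else else else $  expand D ::= num D else
  3  $ A else D num       num num else else else $  match num
  4  $ A else D           num else else else $      expand D ::= num D else
  5  $ A else else D num  num else else else $      match num
  6  $ A else else D      else else else $          expand D ::= else
  7  $ A else else else   else else else $          match else
  8  $ A else else        else else $               match else
  9  $ A else             else $                    match else
Stack after step 9: $ A (top = A).

A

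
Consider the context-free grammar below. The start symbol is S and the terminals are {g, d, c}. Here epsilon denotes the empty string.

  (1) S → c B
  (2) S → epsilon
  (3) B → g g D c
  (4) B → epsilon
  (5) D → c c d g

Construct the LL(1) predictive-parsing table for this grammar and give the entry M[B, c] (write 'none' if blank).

none

FIRST(S) = {epsilon, c}
FIRST(B) = {epsilon, g}
FIRST(D) = {c}
FOLLOW(S) includes $ since S is the start symbol.
FOLLOW(S): S appears on no right-hand side. Thus FOLLOW(S) = {$}.
FOLLOW(B): in S→c B, the suffix after B is empty, so FOLLOW(B) ⊇ FOLLOW(S) = {$}. Thus FOLLOW(B) = {$}.
For B → g g D c: FIRST(g g D c) = {g}, so it goes in M[B, t] for t ∈ {g}.
For B → epsilon: FIRST(epsilon) = {epsilon}, so it goes in M[B, t] for t ∈ {}; since epsilon ∈ FIRST, also for every t ∈ FOLLOW(B) = {$}.
None of these place a production in M[B, c].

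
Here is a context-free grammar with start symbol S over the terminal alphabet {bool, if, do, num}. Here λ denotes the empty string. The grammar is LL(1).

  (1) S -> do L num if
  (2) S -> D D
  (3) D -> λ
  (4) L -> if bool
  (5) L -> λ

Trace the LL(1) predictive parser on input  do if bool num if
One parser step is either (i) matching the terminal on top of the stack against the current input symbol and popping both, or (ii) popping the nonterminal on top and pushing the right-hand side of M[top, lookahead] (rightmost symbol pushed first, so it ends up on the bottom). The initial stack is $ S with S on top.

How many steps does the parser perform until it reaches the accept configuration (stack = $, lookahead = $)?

7

step 1: stack=$ S  input=do if bool num if $  — expand S -> do L num if
step 2: stack=$ if num L do  input=do if bool num if $  — match do
step 3: stack=$ if num L  input=if bool num if $  — expand L -> if bool
step 4: stack=$ if num bool if  input=if bool num if $  — match if
step 5: stack=$ if num bool  input=bool num if $  — match bool
step 6: stack=$ if num  input=num if $  — match num
step 7: stack=$ if  input=if $  — match if
Accept reached after 7 steps.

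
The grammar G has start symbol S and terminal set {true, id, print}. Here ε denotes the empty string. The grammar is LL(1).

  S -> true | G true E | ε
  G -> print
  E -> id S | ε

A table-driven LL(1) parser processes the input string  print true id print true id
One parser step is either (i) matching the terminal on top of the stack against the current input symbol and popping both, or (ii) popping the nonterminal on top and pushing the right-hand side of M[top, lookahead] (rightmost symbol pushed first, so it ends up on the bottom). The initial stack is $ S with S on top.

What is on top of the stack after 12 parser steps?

step 1: stack=$ S  input=print true id print true id $  — expand S -> G true E
step 2: stack=$ E true G  input=print true id print true id $  — expand G -> print
step 3: stack=$ E true print  input=print true id print true id $  — match print
step 4: stack=$ E true  input=true id print true id $  — match true
step 5: stack=$ E  input=id print true id $  — expand E -> id S
step 6: stack=$ S id  input=id print true id $  — match id
step 7: stack=$ S  input=print true id $  — expand S -> G true E
step 8: stack=$ E true G  input=print true id $  — expand G -> print
step 9: stack=$ E true print  input=print true id $  — match print
step 10: stack=$ E true  input=true id $  — match true
step 11: stack=$ E  input=id $  — expand E -> id S
step 12: stack=$ S id  input=id $  — match id
Stack after step 12: $ S (top = S).

S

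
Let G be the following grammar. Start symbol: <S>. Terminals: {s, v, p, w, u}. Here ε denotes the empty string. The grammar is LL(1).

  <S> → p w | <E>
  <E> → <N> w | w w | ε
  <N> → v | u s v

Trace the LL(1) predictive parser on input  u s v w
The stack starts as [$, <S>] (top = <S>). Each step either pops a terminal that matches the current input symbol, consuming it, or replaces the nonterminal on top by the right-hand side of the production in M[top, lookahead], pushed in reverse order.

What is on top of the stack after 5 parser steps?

step 1: stack=$ <S>  input=u s v w $  — expand <S> → <E>
step 2: stack=$ <E>  input=u s v w $  — expand <E> → <N> w
step 3: stack=$ w <N>  input=u s v w $  — expand <N> → u s v
step 4: stack=$ w v s u  input=u s v w $  — match u
step 5: stack=$ w v s  input=s v w $  — match s
Stack after step 5: $ w v (top = v).

v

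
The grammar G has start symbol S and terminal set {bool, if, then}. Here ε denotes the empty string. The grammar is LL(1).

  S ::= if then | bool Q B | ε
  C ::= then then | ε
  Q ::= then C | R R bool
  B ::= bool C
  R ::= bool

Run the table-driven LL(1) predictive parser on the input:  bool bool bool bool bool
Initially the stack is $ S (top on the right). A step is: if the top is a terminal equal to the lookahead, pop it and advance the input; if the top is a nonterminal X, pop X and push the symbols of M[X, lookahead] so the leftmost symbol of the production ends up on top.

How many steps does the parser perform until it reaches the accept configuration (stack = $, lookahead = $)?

11

      Stack            Input                       Action
   1  $ S              bool bool bool bool bool $  expand S ::= bool Q B
   2  $ B Q bool       bool bool bool bool bool $  match bool
   3  $ B Q            bool bool bool bool $       expand Q ::= R R bool
   4  $ B bool R R     bool bool bool bool $       expand R ::= bool
   5  $ B bool R bool  bool bool bool bool $       match bool
   6  $ B bool R       bool bool bool $            expand R ::= bool
   7  $ B bool bool    bool bool bool $            match bool
   8  $ B bool         bool bool $                 match bool
   9  $ B              bool $                      expand B ::= bool C
  10  $ C bool         bool $                      match bool
  11  $ C              $                           expand C ::= ε
Accept reached after 11 steps.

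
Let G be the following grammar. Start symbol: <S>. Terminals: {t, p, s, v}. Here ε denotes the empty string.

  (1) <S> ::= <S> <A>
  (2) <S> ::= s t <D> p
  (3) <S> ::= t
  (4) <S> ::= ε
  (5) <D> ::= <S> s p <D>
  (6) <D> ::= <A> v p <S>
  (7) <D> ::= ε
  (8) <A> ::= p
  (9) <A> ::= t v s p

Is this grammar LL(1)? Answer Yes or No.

No

FIRST(<S>) = {ε, p, s, t}
FIRST(<D>) = {ε, p, s, t}
FIRST(<A>) = {p, t}
FOLLOW(<S>) = {$, p, s, t}
FOLLOW(<D>) = {p}
FOLLOW(<A>) = {$, p, s, t, v}
Cell M[<D>, p] receives both <D> ::= <S> s p <D> and <D> ::= <A> v p <S> and <D> ::= ε — the grammar is not LL(1).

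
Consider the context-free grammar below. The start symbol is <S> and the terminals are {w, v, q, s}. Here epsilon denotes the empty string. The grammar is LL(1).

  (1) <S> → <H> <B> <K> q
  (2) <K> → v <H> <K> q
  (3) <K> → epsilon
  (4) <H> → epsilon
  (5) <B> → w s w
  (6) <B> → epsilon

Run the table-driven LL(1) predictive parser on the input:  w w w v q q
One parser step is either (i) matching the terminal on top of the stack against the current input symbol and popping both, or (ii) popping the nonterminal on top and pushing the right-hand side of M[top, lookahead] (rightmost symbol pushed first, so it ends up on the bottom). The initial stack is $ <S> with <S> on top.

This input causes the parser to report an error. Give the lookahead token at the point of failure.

     Stack            Input          Action
  1  $ <S>            w w w v q q $  expand <S> → <H> <B> <K> q
  2  $ q <K> <B> <H>  w w w v q q $  expand <H> → epsilon
  3  $ q <K> <B>      w w w v q q $  expand <B> → w s w
  4  $ q <K> w s w    w w w v q q $  match w
  5  $ q <K> w s      w w v q q $    error: top is terminal s but lookahead is w

w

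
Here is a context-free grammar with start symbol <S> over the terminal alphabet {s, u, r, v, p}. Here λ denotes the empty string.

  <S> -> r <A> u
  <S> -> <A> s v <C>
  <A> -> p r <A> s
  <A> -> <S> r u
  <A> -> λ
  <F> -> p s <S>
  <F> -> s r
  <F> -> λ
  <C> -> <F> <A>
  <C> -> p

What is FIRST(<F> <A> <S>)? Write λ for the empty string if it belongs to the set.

FIRST(<F>): from <F>->p s <S> we get {p}; from <F>->s r we get {s}; from <F>->λ we get {λ}. So FIRST(<F>) = {λ, p, s}.
FIRST(<S>): from <S>->r <A> u we get {r}; from <S>-><A> s v <C> we get {p, r, s}. So FIRST(<S>) = {p, r, s}.
FIRST(<A>): from <A>->p r <A> s we get {p}; from <A>-><S> r u we get {p, r, s}; from <A>->λ we get {λ}. So FIRST(<A>) = {λ, p, r, s}.
FIRST(<C>): from <C>-><F> <A> we get {λ, p, r, s}; from <C>->p we get {p}. So FIRST(<C>) = {λ, p, r, s}.
FIRST(<F> <A> <S>): take FIRST of each symbol in turn, carrying on past any symbol whose FIRST contains λ; result {p, r, s}.

{p, r, s}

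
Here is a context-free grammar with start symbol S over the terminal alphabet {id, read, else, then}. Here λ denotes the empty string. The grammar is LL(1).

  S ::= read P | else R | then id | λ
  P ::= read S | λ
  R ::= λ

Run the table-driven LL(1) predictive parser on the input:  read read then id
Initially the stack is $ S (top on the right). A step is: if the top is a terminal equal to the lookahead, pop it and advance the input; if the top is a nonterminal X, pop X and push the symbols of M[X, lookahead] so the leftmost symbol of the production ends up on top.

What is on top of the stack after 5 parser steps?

step 1: stack=$ S  input=read read then id $  — expand S ::= read P
step 2: stack=$ P read  input=read read then id $  — match read
step 3: stack=$ P  input=read then id $  — expand P ::= read S
step 4: stack=$ S read  input=read then id $  — match read
step 5: stack=$ S  input=then id $  — expand S ::= then id
Stack after step 5: $ id then (top = then).

then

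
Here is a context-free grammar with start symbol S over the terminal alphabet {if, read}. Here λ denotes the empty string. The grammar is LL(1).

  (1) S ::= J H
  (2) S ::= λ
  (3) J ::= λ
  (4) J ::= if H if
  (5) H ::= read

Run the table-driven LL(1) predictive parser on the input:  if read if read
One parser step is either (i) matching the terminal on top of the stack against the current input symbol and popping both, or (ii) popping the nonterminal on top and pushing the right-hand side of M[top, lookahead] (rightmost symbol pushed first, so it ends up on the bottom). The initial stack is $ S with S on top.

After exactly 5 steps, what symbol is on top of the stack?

     Stack        Input              Action
  1  $ S          if read if read $  expand S ::= J H
  2  $ H J        if read if read $  expand J ::= if H if
  3  $ H if H if  if read if read $  match if
  4  $ H if H     read if read $     expand H ::= read
  5  $ H if read  read if read $     match read
Stack after step 5: $ H if (top = if).

if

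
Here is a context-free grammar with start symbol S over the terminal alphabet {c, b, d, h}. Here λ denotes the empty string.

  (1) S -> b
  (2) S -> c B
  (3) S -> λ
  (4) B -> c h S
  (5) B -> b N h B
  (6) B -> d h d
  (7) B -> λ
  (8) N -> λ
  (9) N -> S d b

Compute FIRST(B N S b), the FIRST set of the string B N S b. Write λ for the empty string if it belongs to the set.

{b, c, d}

FIRST(S): from S->b we get {b}; from S->c B we get {c}; from S->λ we get {λ}. So FIRST(S) = {λ, b, c}.
FIRST(B): from B->c h S we get {c}; from B->b N h B we get {b}; from B->d h d we get {d}; from B->λ we get {λ}. So FIRST(B) = {λ, b, c, d}.
FIRST(N): from N->λ we get {λ}; from N->S d b we get {b, c, d}. So FIRST(N) = {λ, b, c, d}.
FIRST(B N S b): take FIRST of each symbol in turn, carrying on past any symbol whose FIRST contains λ; result {b, c, d}.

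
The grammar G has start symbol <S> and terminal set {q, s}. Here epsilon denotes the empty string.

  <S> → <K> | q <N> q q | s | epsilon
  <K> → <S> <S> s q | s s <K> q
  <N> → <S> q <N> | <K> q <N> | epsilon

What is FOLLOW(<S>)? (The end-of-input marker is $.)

FIRST(<S>): from <S>→<K> we get {q, s}; from <S>→q <N> q q we get {q}; from <S>→s we get {s}; from <S>→epsilon we get {epsilon}. So FIRST(<S>) = {epsilon, q, s}.
FIRST(<K>): from <K>→<S> <S> s q we get {q, s}; from <K>→s s <K> q we get {s}. So FIRST(<K>) = {q, s}.
FIRST(<N>): from <N>→<S> q <N> we get {q, s}; from <N>→<K> q <N> we get {q, s}; from <N>→epsilon we get {epsilon}. So FIRST(<N>) = {epsilon, q, s}.
FOLLOW(<S>) includes $ since <S> is the start symbol.
FOLLOW(<S>): in <K>→<S> <S> s q (occurrence 1), <S> is followed by <S> s q with FIRST {q, s}; in <K>→<S> <S> s q (occurrence 2), <S> is followed by s q with FIRST {s}; in <N>→<S> q <N>, <S> is followed by q <N> with FIRST {q}. Thus FOLLOW(<S>) = {$, q, s}.
FOLLOW(<K>): in <S>→<K>, the suffix after <K> is empty, so FOLLOW(<K>) ⊇ FOLLOW(<S>) = {$, q, s}; in <K>→s s <K> q, <K> is followed by q with FIRST {q}; in <N>→<K> q <N>, <K> is followed by q <N> with FIRST {q}. Thus FOLLOW(<K>) = {$, q, s}.
FOLLOW(<N>): in <S>→q <N> q q, <N> is followed by q q with FIRST {q}; in <N>→<S> q <N>, the suffix after <N> is empty (adds nothing new); in <N>→<K> q <N>, the suffix after <N> is empty (adds nothing new). Thus FOLLOW(<N>) = {q}.

{$, q, s}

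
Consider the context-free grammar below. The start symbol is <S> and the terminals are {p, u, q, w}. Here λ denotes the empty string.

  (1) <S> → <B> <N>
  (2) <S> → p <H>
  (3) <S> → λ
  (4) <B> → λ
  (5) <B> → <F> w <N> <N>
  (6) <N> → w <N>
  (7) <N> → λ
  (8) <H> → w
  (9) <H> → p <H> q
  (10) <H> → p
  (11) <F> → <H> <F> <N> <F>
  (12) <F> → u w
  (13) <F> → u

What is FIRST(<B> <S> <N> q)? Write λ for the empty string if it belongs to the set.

{p, q, u, w}

FIRST(<N>) = {λ, w}
FIRST(<H>) = {p, w}
FIRST(<F>) = {p, u, w}  (via <H> <F> <N> <F>)
FIRST(<B>) = {λ, p, u, w}  (via <F> w <N> <N>)
FIRST(<S>) = {λ, p, u, w}  (via <B> <N>)
FIRST(<B> <S> <N> q): take FIRST of each symbol in turn, carrying on past any symbol whose FIRST contains λ; result {p, q, u, w}.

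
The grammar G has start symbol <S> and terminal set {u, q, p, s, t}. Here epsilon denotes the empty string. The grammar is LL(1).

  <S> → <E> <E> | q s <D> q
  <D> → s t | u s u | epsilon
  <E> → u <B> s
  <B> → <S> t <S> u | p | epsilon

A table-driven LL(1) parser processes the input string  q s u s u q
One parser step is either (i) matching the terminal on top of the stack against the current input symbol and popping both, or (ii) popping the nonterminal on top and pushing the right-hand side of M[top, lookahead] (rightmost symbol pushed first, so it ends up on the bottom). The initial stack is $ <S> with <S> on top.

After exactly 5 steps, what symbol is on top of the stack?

s

     Stack        Input          Action
  1  $ <S>        q s u s u q $  expand <S> → q s <D> q
  2  $ q <D> s q  q s u s u q $  match q
  3  $ q <D> s    s u s u q $    match s
  4  $ q <D>      u s u q $      expand <D> → u s u
  5  $ q u s u    u s u q $      match u
Stack after step 5: $ q u s (top = s).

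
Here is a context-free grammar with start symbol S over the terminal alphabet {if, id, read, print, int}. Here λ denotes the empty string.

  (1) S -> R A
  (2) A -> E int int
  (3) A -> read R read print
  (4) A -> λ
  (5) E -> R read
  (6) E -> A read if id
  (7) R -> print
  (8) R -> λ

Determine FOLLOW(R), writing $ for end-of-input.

FIRST(R) = {λ, print}
FIRST(S) = {λ, print, read}  (via R A)
FIRST(A) = {λ, print, read}  (via E int int)
FIRST(E) = {print, read}  (via R read, A read if id)
FOLLOW(S) includes $ since S is the start symbol.
FOLLOW(S): S appears on no right-hand side. Thus FOLLOW(S) = {$}.
FOLLOW(A): in S->R A, the suffix after A is empty, so FOLLOW(A) ⊇ FOLLOW(S) = {$}; in E->A read if id, A is followed by read if id with FIRST {read}. Thus FOLLOW(A) = {$, read}.
FOLLOW(E): in A->E int int, E is followed by int int with FIRST {int}. Thus FOLLOW(E) = {int}.
FOLLOW(R): in S->R A, R is followed by A with FIRST {λ, print, read}; in S->R A, the suffix after R is nullable, so FOLLOW(R) ⊇ FOLLOW(S) = {$}; in A->read R read print, R is followed by read print with FIRST {read}; in E->R read, R is followed by read with FIRST {read}. Thus FOLLOW(R) = {$, print, read}.

{$, print, read}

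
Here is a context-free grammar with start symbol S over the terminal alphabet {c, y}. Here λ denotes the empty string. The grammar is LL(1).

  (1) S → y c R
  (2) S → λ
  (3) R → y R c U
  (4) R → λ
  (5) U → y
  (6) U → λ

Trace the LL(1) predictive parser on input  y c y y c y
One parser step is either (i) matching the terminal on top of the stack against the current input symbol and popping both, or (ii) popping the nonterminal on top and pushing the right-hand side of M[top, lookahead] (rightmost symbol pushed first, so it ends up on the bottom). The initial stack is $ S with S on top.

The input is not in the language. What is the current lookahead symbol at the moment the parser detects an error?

      Stack          Input          Action
   1  $ S            y c y y c y $  expand S → y c R
   2  $ R c y        y c y y c y $  match y
   3  $ R c          c y y c y $    match c
   4  $ R            y y c y $      expand R → y R c U
   5  $ U c R y      y y c y $      match y
   6  $ U c R        y c y $        expand R → y R c U
   7  $ U c U c R y  y c y $        match y
   8  $ U c U c R    c y $          expand R → λ
   9  $ U c U c      c y $          match c
  10  $ U c U        y $            expand U → y
  11  $ U c y        y $            match y
  12  $ U c          $              error: top is terminal c but lookahead is $

$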